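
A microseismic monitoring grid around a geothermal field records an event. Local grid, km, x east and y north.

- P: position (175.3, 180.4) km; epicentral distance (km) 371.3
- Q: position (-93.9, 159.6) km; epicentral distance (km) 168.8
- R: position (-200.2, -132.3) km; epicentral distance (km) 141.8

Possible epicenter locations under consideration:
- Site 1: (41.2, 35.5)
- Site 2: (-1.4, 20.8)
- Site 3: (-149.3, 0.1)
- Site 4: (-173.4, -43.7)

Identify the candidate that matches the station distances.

Site 3

For each candidate, compare |candidate − station| to the reported distance:
Site 1: residuals P 173.9, Q 14.6, R 152.2 → max 173.9 km
Site 2: residuals P 133.2, Q 2.0, R 109.1 → max 133.2 km
Site 3: residuals P 0.0, Q 0.0, R 0.0 → max 0.0 km
Site 4: residuals P 43.2, Q 49.5, R 49.2 → max 49.5 km
Only Site 3 has all residuals ≈ 0.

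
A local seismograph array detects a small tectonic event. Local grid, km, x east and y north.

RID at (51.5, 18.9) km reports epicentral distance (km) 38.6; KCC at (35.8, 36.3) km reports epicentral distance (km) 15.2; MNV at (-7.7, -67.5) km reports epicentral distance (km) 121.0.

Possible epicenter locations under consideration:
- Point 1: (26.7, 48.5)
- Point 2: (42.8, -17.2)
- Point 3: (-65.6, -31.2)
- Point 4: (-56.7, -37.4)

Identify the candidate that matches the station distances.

Point 1

For each candidate, compare |candidate − station| to the reported distance:
Point 1: residuals RID 0.0, KCC 0.0, MNV 0.0 → max 0.0 km
Point 2: residuals RID 1.5, KCC 38.8, MNV 49.7 → max 49.7 km
Point 3: residuals RID 88.8, KCC 106.6, MNV 52.7 → max 106.6 km
Point 4: residuals RID 83.4, KCC 103.1, MNV 63.5 → max 103.1 km
Only Point 1 has all residuals ≈ 0.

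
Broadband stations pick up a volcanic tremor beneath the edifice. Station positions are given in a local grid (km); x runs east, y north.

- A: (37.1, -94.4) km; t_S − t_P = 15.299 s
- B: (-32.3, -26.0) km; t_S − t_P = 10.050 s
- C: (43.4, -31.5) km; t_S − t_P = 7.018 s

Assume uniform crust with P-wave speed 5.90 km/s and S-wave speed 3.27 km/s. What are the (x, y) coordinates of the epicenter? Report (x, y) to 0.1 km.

27.3 km east, 17.4 km north

Distance from S−P lag: d = Δt · v_P v_S / (v_P − v_S) = Δt · (5.90·3.27)/(5.90−3.27) ≈ 7.3357·Δt.
So d_A = 112.23, d_B = 73.72, d_C = 51.48 km.
Circle about each station: (x − 37.1)² + (y + 94.4)² = 112.23²; (x + 32.3)² + (y + 26.0)² = 73.72²; (x − 43.4)² + (y + 31.5)² = 51.48².
Subtracting the A equation from the B and C equations removes the quadratic terms:
-138.8 x + 136.8 y = -1407.55
12.6 x + 125.8 y = 2533.42
Solving the 2×2 system: x ≈ 27.3, y ≈ 17.4 km.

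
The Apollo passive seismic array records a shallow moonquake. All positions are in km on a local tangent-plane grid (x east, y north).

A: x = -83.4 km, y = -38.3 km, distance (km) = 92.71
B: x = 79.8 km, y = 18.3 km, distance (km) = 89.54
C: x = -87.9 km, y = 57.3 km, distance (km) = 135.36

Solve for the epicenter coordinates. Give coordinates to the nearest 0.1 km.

(9.3, -36.9)

Circle about each station: (x + 83.4)² + (y + 38.3)² = 92.71²; (x − 79.8)² + (y − 18.3)² = 89.54²; (x + 87.9)² + (y − 57.3)² = 135.36².
Subtracting the A equation from the B and C equations removes the quadratic terms:
326.4 x + 113.2 y = -1141.79
-9.0 x + 191.2 y = -7139.94
Solving the 2×2 system: x ≈ 9.3, y ≈ -36.9 km.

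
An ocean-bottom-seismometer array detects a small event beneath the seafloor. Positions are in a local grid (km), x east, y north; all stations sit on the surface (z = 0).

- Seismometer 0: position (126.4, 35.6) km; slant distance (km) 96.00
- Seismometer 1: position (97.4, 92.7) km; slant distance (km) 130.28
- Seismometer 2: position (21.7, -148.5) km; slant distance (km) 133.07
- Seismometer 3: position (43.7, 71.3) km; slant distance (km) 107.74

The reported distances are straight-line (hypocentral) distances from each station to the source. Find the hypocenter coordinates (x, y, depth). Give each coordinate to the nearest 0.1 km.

Each station gives a sphere (x−x_i)² + (y−y_i)² + z² = d_i² (stations at z=0).
Subtracting the Seismometer 0 sphere from Seismometer 1 and Seismometer 2: z² cancels, leaving linear equations in x and y:
-58.0 x + 114.2 y = -6921.15
-209.4 x − 368.2 y = -3212.80
Solving: x ≈ 64.399, y ≈ -27.899 km (keep extra digits for the depth step; rounded: 64.4, -27.9).
Then from the Seismometer 0 sphere: z² = 96.00² − (x − 126.4)² − (y − 35.6)² with x = 64.399, y = -27.899, so z ≈ 36.603 ≈ 36.6 km.
Check against Seismometer 3 (with the unrounded solution): distance 107.74 ≈ 107.74 km. ✓

x ≈ 64.4 km, y ≈ -27.9 km, depth ≈ 36.6 km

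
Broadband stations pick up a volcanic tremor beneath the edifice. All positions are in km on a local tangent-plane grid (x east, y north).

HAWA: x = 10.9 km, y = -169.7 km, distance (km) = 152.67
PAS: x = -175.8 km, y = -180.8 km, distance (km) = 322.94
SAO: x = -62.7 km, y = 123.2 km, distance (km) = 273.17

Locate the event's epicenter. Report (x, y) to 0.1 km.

(128.3, -72.1)

Circle about each station: (x − 10.9)² + (y + 169.7)² = 152.67²; (x + 175.8)² + (y + 180.8)² = 322.94²; (x + 62.7)² + (y − 123.2)² = 273.17².
Subtracting pairs of circle equations eliminates x²+y² and gives linear equations (the radical axes):
-373.4 x − 22.2 y = -46304.73
-147.2 x + 585.8 y = -61121.09
Solving the 2×2 system: x ≈ 128.3, y ≈ -72.1 km.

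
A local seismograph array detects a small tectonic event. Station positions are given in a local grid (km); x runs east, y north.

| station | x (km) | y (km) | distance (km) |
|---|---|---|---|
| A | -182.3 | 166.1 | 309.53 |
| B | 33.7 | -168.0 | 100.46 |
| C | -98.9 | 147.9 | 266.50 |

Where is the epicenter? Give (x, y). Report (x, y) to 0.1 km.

Circle about each station: (x + 182.3)² + (y − 166.1)² = 309.53²; (x − 33.7)² + (y + 168.0)² = 100.46²; (x + 98.9)² + (y − 147.9)² = 266.50².
Subtracting the A equation from the B and C equations removes the quadratic terms:
432.0 x − 668.2 y = 54253.80
166.8 x − 36.4 y = -4380.31
Solving the 2×2 system: x ≈ -51.2, y ≈ -114.3 km.

(-51.2, -114.3)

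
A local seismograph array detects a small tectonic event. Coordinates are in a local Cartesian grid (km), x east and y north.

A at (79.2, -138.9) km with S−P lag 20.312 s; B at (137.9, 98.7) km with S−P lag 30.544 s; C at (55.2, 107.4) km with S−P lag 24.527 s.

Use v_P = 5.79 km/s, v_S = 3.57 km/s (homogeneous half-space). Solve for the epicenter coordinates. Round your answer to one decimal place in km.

x ≈ -94.8 km, y ≈ -64.8 km

Distance from S−P lag: d = Δt · v_P v_S / (v_P − v_S) = Δt · (5.79·3.57)/(5.79−3.57) ≈ 9.3109·Δt.
So d_A = 189.12, d_B = 284.39, d_C = 228.37 km.
Circle about each station: (x − 79.2)² + (y + 138.9)² = 189.12²; (x − 137.9)² + (y − 98.7)² = 284.39²; (x − 55.2)² + (y − 107.4)² = 228.37².
Subtracting the A equation from the B and C equations removes the quadratic terms:
117.4 x + 475.2 y = -41919.05
-48.0 x + 492.6 y = -27370.53
Solving the 2×2 system: x ≈ -94.8, y ≈ -64.8 km.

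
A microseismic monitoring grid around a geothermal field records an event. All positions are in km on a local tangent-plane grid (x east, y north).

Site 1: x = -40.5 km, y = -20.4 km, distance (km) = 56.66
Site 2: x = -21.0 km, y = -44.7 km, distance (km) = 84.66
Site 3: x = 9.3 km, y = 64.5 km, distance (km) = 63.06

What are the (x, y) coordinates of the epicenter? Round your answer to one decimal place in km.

Circle about each station: (x + 40.5)² + (y + 20.4)² = 56.66²; (x + 21.0)² + (y + 44.7)² = 84.66²; (x − 9.3)² + (y − 64.5)² = 63.06².
Subtracting the Site 1 equation from the Site 2 and Site 3 equations removes the quadratic terms:
39.0 x − 48.6 y = -3574.28
99.6 x + 169.8 y = 1424.12
Solving the 2×2 system: x ≈ -46.9, y ≈ 35.9 km.

x ≈ -46.9 km, y ≈ 35.9 km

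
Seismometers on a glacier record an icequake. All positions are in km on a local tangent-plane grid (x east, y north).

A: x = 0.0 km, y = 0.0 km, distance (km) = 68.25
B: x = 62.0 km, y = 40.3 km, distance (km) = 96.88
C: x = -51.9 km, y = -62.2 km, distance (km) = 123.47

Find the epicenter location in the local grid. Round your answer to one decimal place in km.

Circle about each station: x² + y² = 68.25²; (x − 62.0)² + (y − 40.3)² = 96.88²; (x + 51.9)² + (y + 62.2)² = 123.47².
Subtracting the A equation from the B and C equations removes the quadratic terms:
124.0 x + 80.6 y = 740.42
-103.8 x − 124.4 y = -4024.33
Solving the 2×2 system: x ≈ -32.9, y ≈ 59.8 km.
Check against A (with the unrounded x, y): √(x²+y²) = 68.25 ≈ 68.25 km. ✓

(-32.9, 59.8)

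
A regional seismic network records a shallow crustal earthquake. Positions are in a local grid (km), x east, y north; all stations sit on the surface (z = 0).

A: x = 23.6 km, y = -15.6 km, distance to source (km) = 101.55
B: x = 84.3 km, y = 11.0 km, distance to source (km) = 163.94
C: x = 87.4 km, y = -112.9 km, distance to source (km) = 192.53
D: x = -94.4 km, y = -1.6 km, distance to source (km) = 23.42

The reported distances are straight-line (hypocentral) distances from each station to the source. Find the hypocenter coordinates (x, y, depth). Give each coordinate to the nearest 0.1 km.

Each station gives a sphere (x−x_i)² + (y−y_i)² + z² = d_i² (stations at z=0).
Subtracting the A sphere from B and C: z² cancels, leaving linear equations in x and y:
121.4 x + 53.2 y = -10136.75
127.6 x − 194.6 y = -7170.55
Solving: x ≈ -77.405, y ≈ -13.907 km (keep extra digits for the depth step; rounded: -77.4, -13.9).
Then from the A sphere: z² = 101.55² − (x − 23.6)² − (y + 15.6)² with x = -77.405, y = -13.907, so z ≈ 10.369 ≈ 10.4 km.
Check against D (with the unrounded solution): distance 23.41 ≈ 23.42 km. ✓

x ≈ -77.4 km, y ≈ -13.9 km, depth ≈ 10.4 km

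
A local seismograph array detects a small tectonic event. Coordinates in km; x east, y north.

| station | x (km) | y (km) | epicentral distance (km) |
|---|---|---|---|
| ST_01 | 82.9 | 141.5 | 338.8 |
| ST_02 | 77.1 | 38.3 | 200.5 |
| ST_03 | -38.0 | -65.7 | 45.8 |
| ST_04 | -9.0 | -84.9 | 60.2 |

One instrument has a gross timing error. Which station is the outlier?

ST_01

Solve using three stations at a time. Using ST_02, ST_03, ST_04 (subtract circle equations pairwise → linear system) gives (x, y) ≈ (-66.9, -101.2).
Distances from that point to each station vs reported:
  ST_01: calculated 285.2 vs reported 338.8 → residual 53.6 km
  ST_02: calculated 200.5 vs reported 200.5 → residual 0.0 km
  ST_03: calculated 45.8 vs reported 45.8 → residual 0.0 km
  ST_04: calculated 60.2 vs reported 60.2 → residual 0.0 km
ST_02, ST_03, ST_04 are mutually consistent (residuals ≈ 0); ST_01 is off by 53.6 km.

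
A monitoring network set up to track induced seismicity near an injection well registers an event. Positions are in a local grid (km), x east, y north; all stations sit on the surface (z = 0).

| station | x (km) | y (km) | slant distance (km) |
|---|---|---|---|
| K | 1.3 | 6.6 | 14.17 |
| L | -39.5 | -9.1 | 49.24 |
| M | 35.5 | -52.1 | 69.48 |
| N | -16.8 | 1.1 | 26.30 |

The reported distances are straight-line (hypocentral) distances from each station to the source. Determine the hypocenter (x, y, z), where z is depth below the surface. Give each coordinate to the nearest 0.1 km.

Each station gives a sphere (x−x_i)² + (y−y_i)² + z² = d_i² (stations at z=0).
Subtracting the K sphere from L and M: z² cancels, leaving linear equations in x and y:
-81.6 x − 31.4 y = -625.98
68.4 x − 117.4 y = -697.27
Solving: x ≈ 4.399, y ≈ 8.503 km (keep extra digits for the depth step; rounded: 4.4, 8.5).
Then from the K sphere: z² = 14.17² − (x − 1.3)² − (y − 6.6)² with x = 4.399, y = 8.503, so z ≈ 13.695 ≈ 13.7 km.

(4.4, 8.5, 13.7)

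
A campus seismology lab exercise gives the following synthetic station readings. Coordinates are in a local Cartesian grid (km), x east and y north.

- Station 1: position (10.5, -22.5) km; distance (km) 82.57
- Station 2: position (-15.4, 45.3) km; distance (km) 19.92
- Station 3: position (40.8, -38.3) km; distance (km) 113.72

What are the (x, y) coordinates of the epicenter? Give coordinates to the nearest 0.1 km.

Circle about each station: (x − 10.5)² + (y + 22.5)² = 82.57²; (x + 15.4)² + (y − 45.3)² = 19.92²; (x − 40.8)² + (y + 38.3)² = 113.72².
Subtracting the Station 1 equation from the Station 2 and Station 3 equations removes the quadratic terms:
-51.8 x + 135.6 y = 8093.75
60.6 x − 31.6 y = -3599.40
Solving the 2×2 system: x ≈ -35.3, y ≈ 46.2 km.

x ≈ -35.3 km, y ≈ 46.2 km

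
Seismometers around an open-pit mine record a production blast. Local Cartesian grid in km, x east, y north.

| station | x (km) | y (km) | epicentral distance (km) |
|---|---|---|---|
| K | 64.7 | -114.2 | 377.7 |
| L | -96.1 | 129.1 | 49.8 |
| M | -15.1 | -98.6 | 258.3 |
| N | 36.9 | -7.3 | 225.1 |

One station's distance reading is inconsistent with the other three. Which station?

K

Solve using three stations at a time. Using L, M, N (subtract circle equations pairwise → linear system) gives (x, y) ≈ (-145.8, 124.2).
Distances from that point to each station vs reported:
  K: calculated 318.1 vs reported 377.7 → residual 59.6 km
  L: calculated 50.0 vs reported 49.8 → residual 0.2 km
  M: calculated 258.3 vs reported 258.3 → residual 0.0 km
  N: calculated 225.1 vs reported 225.1 → residual 0.0 km
L, M, N are mutually consistent (residuals ≈ 0); K is off by 59.6 km.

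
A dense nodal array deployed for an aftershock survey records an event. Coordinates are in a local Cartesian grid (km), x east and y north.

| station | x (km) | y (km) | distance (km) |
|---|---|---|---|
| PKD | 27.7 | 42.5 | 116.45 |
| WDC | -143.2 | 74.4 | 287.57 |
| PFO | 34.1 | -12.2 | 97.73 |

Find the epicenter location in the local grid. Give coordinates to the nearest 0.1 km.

131.8 km east, -9.7 km north

Circle about each station: (x − 27.7)² + (y − 42.5)² = 116.45²; (x + 143.2)² + (y − 74.4)² = 287.57²; (x − 34.1)² + (y + 12.2)² = 97.73².
Subtracting the PKD equation from the WDC and PFO equations removes the quadratic terms:
-341.8 x + 63.8 y = -45667.84
12.8 x − 109.4 y = 2747.56
Solving the 2×2 system: x ≈ 131.8, y ≈ -9.7 km.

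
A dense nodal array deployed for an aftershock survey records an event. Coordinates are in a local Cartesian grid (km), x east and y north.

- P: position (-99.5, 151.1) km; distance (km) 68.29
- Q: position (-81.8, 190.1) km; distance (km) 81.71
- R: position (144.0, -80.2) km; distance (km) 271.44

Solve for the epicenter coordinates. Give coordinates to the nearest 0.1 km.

(-38.2, 121.0)

Circle about each station: (x + 99.5)² + (y − 151.1)² = 68.29²; (x + 81.8)² + (y − 190.1)² = 81.71²; (x − 144.0)² + (y + 80.2)² = 271.44².
Subtracting the P equation from the Q and R equations removes the quadratic terms:
35.4 x + 78.0 y = 8084.79
487.0 x − 462.6 y = -74579.57
Solving the 2×2 system: x ≈ -38.2, y ≈ 121.0 km.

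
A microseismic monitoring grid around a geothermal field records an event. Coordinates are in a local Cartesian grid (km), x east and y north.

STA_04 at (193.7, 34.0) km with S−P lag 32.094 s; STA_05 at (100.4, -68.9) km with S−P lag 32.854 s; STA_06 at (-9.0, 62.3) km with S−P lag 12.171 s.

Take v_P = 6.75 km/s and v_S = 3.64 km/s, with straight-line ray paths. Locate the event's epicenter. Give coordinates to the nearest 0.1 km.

Distance from S−P lag: d = Δt · v_P v_S / (v_P − v_S) = Δt · (6.75·3.64)/(6.75−3.64) ≈ 7.9003·Δt.
So d_STA_04 = 253.55, d_STA_05 = 259.56, d_STA_06 = 96.15 km.
Circle about each station: (x − 193.7)² + (y − 34.0)² = 253.55²; (x − 100.4)² + (y + 68.9)² = 259.56²; (x + 9.0)² + (y − 62.3)² = 96.15².
Subtracting pairs of circle equations eliminates x²+y² and gives linear equations (the radical axes):
-186.6 x − 205.8 y = -26932.11
-405.4 x + 56.6 y = 20329.38
Solving the 2×2 system: x ≈ -28.3, y ≈ 156.5 km.

(-28.3, 156.5)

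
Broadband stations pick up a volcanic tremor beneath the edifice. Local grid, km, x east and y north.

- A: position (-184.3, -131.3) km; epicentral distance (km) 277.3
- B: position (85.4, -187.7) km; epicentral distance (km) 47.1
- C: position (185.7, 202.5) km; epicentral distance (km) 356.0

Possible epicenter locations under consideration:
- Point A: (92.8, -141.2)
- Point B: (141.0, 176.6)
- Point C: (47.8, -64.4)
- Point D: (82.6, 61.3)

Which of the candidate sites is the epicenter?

Point A

For each candidate, compare |candidate − station| to the reported distance:
Point A: residuals A 0.0, B 0.0, C 0.0 → max 0.0 km
Point B: residuals A 170.6, B 321.4, C 304.3 → max 321.4 km
Point C: residuals A 35.8, B 81.8, C 55.6 → max 81.8 km
Point D: residuals A 51.8, B 201.9, C 181.2 → max 201.9 km
Only Point A has all residuals ≈ 0.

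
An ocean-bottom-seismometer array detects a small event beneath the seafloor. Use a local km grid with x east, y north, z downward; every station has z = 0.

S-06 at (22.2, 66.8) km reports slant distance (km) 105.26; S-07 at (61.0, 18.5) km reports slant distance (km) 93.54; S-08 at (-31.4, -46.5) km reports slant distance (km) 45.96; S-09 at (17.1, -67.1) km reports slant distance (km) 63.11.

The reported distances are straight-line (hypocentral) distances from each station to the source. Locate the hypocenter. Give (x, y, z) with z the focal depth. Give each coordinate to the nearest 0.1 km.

(-13.1, -25.4, 36.5)

Each station gives a sphere (x−x_i)² + (y−y_i)² + z² = d_i² (stations at z=0).
Subtracting the S-06 sphere from S-07 and S-08: z² cancels, leaving linear equations in x and y:
77.6 x − 96.6 y = 1438.11
-107.2 x − 226.6 y = 7160.48
Solving: x ≈ -13.093, y ≈ -25.405 km (keep extra digits for the depth step; rounded: -13.1, -25.4).
Then from the S-06 sphere: z² = 105.26² − (x − 22.2)² − (y − 66.8)² with x = -13.093, y = -25.405, so z ≈ 36.501 ≈ 36.5 km.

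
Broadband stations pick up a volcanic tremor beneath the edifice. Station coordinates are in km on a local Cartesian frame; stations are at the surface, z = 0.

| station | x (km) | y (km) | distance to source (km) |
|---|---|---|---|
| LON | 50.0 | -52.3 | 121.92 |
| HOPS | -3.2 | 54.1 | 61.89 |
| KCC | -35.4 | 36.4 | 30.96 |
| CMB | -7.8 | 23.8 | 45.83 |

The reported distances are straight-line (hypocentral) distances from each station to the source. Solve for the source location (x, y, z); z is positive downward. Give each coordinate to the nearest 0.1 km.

Each station gives a sphere (x−x_i)² + (y−y_i)² + z² = d_i² (stations at z=0).
Subtracting the LON sphere from HOPS and KCC: z² cancels, leaving linear equations in x and y:
-106.4 x + 212.8 y = 8735.87
-170.8 x + 177.4 y = 11248.79
Solving: x ≈ -48.309, y ≈ 16.898 km (keep extra digits for the depth step; rounded: -48.3, 16.9).
Then from the LON sphere: z² = 121.92² − (x − 50.0)² − (y + 52.3)² with x = -48.309, y = 16.898, so z ≈ 20.285 ≈ 20.3 km.

(-48.3, 16.9, 20.3)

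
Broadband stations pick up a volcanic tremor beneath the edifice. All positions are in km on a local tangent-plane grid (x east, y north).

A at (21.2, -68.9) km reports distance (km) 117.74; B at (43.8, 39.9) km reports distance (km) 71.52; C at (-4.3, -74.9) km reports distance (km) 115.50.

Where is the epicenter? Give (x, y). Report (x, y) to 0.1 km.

Circle about each station: (x − 21.2)² + (y + 68.9)² = 117.74²; (x − 43.8)² + (y − 39.9)² = 71.52²; (x + 4.3)² + (y + 74.9)² = 115.50².
Subtracting pairs of circle equations eliminates x²+y² and gives linear equations (the radical axes):
45.2 x + 217.6 y = 7061.40
-51.0 x − 12.0 y = 954.31
Solving the 2×2 system: x ≈ -27.7, y ≈ 38.2 km.

-27.7 km east, 38.2 km north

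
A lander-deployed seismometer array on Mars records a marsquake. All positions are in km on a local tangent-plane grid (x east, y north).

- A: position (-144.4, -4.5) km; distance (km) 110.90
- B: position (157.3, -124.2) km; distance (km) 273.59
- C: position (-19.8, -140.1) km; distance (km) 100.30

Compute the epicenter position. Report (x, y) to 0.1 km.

Circle about each station: (x + 144.4)² + (y + 4.5)² = 110.90²; (x − 157.3)² + (y + 124.2)² = 273.59²; (x + 19.8)² + (y + 140.1)² = 100.30².
Subtracting the A equation from the B and C equations removes the quadratic terms:
603.4 x − 239.4 y = -43255.36
249.2 x − 271.2 y = 1387.16
Solving the 2×2 system: x ≈ -116.0, y ≈ -111.7 km.

x ≈ -116.0 km, y ≈ -111.7 km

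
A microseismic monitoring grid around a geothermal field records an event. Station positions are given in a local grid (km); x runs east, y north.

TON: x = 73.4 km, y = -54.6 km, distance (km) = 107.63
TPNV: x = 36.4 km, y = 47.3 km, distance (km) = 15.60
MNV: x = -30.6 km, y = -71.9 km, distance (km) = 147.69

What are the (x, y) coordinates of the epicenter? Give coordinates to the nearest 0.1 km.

Circle about each station: (x − 73.4)² + (y + 54.6)² = 107.63²; (x − 36.4)² + (y − 47.3)² = 15.60²; (x + 30.6)² + (y + 71.9)² = 147.69².
Subtracting the TON equation from the TPNV and MNV equations removes the quadratic terms:
-74.0 x + 203.8 y = 6534.39
-208.0 x − 34.6 y = -12490.87
Solving the 2×2 system: x ≈ 51.6, y ≈ 50.8 km.
Check against TON (with the unrounded x, y): √((x − 73.4)²+(y + 54.6)²) = 107.63 ≈ 107.63 km. ✓

x ≈ 51.6 km, y ≈ 50.8 km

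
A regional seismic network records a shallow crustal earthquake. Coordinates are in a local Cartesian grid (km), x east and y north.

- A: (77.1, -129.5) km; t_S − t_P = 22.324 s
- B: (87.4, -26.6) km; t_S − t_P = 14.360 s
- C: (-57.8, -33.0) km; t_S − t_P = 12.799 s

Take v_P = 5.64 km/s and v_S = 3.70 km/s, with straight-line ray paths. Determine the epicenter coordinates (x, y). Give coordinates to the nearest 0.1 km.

Distance from S−P lag: d = Δt · v_P v_S / (v_P − v_S) = Δt · (5.64·3.70)/(5.64−3.70) ≈ 10.7567·Δt.
So d_A = 240.13, d_B = 154.47, d_C = 137.68 km.
Circle about each station: (x − 77.1)² + (y + 129.5)² = 240.13²; (x − 87.4)² + (y + 26.6)² = 154.47²; (x + 57.8)² + (y + 33.0)² = 137.68².
Subtracting pairs of circle equations eliminates x²+y² and gives linear equations (the radical axes):
20.6 x + 205.8 y = 19433.10
-269.8 x + 193.0 y = 20421.81
Solving the 2×2 system: x ≈ -7.6, y ≈ 95.2 km.

(-7.6, 95.2)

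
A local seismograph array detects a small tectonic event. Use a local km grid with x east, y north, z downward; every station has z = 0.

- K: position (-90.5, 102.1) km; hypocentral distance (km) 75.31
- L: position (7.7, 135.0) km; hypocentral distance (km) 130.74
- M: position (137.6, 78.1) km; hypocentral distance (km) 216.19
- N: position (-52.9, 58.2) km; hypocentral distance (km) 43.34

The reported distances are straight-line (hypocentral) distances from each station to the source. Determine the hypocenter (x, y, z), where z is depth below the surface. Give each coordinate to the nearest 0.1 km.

Each station gives a sphere (x−x_i)² + (y−y_i)² + z² = d_i² (stations at z=0).
Subtracting the K sphere from L and M: z² cancels, leaving linear equations in x and y:
196.4 x + 65.8 y = -11751.72
456.2 x − 48.0 y = -34647.81
Solving: x ≈ -72.098, y ≈ 36.600 km (keep extra digits for the depth step; rounded: -72.1, 36.6).
Then from the K sphere: z² = 75.31² − (x + 90.5)² − (y − 102.1)² with x = -72.098, y = 36.600, so z ≈ 32.291 ≈ 32.3 km.
Check against N (with the unrounded solution): distance 43.33 ≈ 43.34 km. ✓

(-72.1, 36.6, 32.3)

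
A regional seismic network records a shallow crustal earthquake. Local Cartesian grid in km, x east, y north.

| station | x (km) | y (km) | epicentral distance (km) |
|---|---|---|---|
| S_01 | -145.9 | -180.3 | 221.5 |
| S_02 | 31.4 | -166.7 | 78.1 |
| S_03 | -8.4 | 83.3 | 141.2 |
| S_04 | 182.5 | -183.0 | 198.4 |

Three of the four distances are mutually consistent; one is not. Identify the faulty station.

S_02

Solve using three stations at a time. Using S_01, S_03, S_04 (subtract circle equations pairwise → linear system) gives (x, y) ≈ (34.1, -51.3).
Distances from that point to each station vs reported:
  S_01: calculated 221.5 vs reported 221.5 → residual 0.0 km
  S_02: calculated 115.4 vs reported 78.1 → residual 37.3 km
  S_03: calculated 141.2 vs reported 141.2 → residual 0.0 km
  S_04: calculated 198.4 vs reported 198.4 → residual 0.0 km
S_01, S_03, S_04 are mutually consistent (residuals ≈ 0); S_02 is off by 37.3 km.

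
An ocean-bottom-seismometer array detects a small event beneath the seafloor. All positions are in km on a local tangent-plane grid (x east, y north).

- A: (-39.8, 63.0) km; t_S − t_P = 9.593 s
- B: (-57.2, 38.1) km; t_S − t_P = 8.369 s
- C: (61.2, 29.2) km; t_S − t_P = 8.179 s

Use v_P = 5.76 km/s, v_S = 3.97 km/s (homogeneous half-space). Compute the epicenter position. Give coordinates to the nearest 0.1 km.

Distance from S−P lag: d = Δt · v_P v_S / (v_P − v_S) = Δt · (5.76·3.97)/(5.76−3.97) ≈ 12.7750·Δt.
So d_A = 122.55, d_B = 106.91, d_C = 104.49 km.
Circle about each station: (x + 39.8)² + (y − 63.0)² = 122.55²; (x + 57.2)² + (y − 38.1)² = 106.91²; (x − 61.2)² + (y − 29.2)² = 104.49².
Subtracting the A equation from the B and C equations removes the quadratic terms:
-34.8 x − 49.8 y = 2759.16
202.0 x − 67.6 y = 3145.38
Solving the 2×2 system: x ≈ -2.4, y ≈ -53.7 km.

x ≈ -2.4 km, y ≈ -53.7 km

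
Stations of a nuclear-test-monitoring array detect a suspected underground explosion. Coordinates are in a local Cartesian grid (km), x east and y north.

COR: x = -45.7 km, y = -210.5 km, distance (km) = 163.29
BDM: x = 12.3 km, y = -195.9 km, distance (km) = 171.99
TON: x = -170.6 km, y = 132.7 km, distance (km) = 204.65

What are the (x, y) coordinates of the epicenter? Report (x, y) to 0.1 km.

-80.2 km east, -50.9 km north

Circle about each station: (x + 45.7)² + (y + 210.5)² = 163.29²; (x − 12.3)² + (y + 195.9)² = 171.99²; (x + 170.6)² + (y − 132.7)² = 204.65².
Subtracting the COR equation from the BDM and TON equations removes the quadratic terms:
116.0 x + 29.2 y = -10787.58
-249.8 x + 686.4 y = -14903.09
Solving the 2×2 system: x ≈ -80.2, y ≈ -50.9 km.
Check against COR (with the unrounded x, y): √((x + 45.7)²+(y + 210.5)²) = 163.29 ≈ 163.29 km. ✓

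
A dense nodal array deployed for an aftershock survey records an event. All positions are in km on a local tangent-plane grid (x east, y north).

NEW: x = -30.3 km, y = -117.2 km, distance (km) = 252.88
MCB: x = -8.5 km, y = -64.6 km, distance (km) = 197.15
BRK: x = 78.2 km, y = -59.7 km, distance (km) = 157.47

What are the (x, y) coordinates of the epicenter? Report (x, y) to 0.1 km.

107.1 km east, 95.1 km north

Circle about each station: (x + 30.3)² + (y + 117.2)² = 252.88²; (x + 8.5)² + (y + 64.6)² = 197.15²; (x − 78.2)² + (y + 59.7)² = 157.47².
Subtracting the NEW equation from the MCB and BRK equations removes the quadratic terms:
43.6 x + 105.2 y = 14671.65
217.0 x + 115.0 y = 34176.89
Solving the 2×2 system: x ≈ 107.1, y ≈ 95.1 km.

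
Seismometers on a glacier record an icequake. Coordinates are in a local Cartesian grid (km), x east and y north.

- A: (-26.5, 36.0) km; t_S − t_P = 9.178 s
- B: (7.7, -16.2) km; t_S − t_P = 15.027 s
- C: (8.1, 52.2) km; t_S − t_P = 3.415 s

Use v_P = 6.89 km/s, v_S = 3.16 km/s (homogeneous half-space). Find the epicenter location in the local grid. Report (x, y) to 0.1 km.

x ≈ 13.8 km, y ≈ 71.3 km

Distance from S−P lag: d = Δt · v_P v_S / (v_P − v_S) = Δt · (6.89·3.16)/(6.89−3.16) ≈ 5.8371·Δt.
So d_A = 53.57, d_B = 87.71, d_C = 19.93 km.
Circle about each station: (x + 26.5)² + (y − 36.0)² = 53.57²; (x − 7.7)² + (y + 16.2)² = 87.71²; (x − 8.1)² + (y − 52.2)² = 19.93².
Subtracting the A equation from the B and C equations removes the quadratic terms:
68.4 x − 104.4 y = -6499.82
69.2 x + 32.4 y = 3264.74
Solving the 2×2 system: x ≈ 13.8, y ≈ 71.3 km.
Check against A (with the unrounded x, y): √((x + 26.5)²+(y − 36.0)²) = 53.57 ≈ 53.57 km. ✓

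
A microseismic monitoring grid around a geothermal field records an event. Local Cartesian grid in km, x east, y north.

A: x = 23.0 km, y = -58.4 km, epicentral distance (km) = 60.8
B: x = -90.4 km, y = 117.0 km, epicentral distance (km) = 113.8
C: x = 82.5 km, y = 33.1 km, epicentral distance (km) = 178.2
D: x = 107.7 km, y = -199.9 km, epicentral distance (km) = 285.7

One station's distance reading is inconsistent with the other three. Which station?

Solve using three stations at a time. Using B, C, D (subtract circle equations pairwise → linear system) gives (x, y) ≈ (-93.2, 3.3).
Distances from that point to each station vs reported:
  A: calculated 131.5 vs reported 60.8 → residual 70.7 km
  B: calculated 113.8 vs reported 113.8 → residual 0.0 km
  C: calculated 178.2 vs reported 178.2 → residual 0.0 km
  D: calculated 285.7 vs reported 285.7 → residual 0.0 km
B, C, D are mutually consistent (residuals ≈ 0); A is off by 70.7 km.

A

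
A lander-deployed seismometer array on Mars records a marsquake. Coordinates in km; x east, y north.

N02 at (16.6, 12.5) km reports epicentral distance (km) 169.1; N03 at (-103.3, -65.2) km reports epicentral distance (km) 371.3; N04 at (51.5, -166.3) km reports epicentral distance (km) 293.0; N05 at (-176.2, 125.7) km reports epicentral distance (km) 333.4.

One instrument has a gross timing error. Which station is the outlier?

Solve using three stations at a time. Using N02, N04, N05 (subtract circle equations pairwise → linear system) gives (x, y) ≈ (156.6, 107.1).
Distances from that point to each station vs reported:
  N02: calculated 169.0 vs reported 169.1 → residual 0.1 km
  N03: calculated 311.9 vs reported 371.3 → residual 59.4 km
  N04: calculated 293.0 vs reported 293.0 → residual 0.0 km
  N05: calculated 333.4 vs reported 333.4 → residual 0.0 km
N02, N04, N05 are mutually consistent (residuals ≈ 0); N03 is off by 59.4 km.

N03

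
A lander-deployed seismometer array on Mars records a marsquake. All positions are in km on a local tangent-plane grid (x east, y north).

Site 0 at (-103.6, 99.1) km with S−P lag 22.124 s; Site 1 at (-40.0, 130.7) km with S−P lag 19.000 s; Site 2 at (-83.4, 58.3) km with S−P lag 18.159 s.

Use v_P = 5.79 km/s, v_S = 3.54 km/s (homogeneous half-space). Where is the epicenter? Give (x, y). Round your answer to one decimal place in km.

x ≈ 70.4 km, y ≈ -2.6 km

Distance from S−P lag: d = Δt · v_P v_S / (v_P − v_S) = Δt · (5.79·3.54)/(5.79−3.54) ≈ 9.1096·Δt.
So d_Site 0 = 201.54, d_Site 1 = 173.08, d_Site 2 = 165.42 km.
Circle about each station: (x + 103.6)² + (y − 99.1)² = 201.54²; (x + 40.0)² + (y − 130.7)² = 173.08²; (x + 83.4)² + (y − 58.3)² = 165.42².
Subtracting pairs of circle equations eliminates x²+y² and gives linear equations (the radical axes):
127.2 x + 63.2 y = 8790.41
40.4 x − 81.6 y = 3055.28
Solving the 2×2 system: x ≈ 70.4, y ≈ -2.6 km.
Check against Site 0 (with the unrounded x, y): √((x + 103.6)²+(y − 99.1)²) = 201.53 ≈ 201.54 km. ✓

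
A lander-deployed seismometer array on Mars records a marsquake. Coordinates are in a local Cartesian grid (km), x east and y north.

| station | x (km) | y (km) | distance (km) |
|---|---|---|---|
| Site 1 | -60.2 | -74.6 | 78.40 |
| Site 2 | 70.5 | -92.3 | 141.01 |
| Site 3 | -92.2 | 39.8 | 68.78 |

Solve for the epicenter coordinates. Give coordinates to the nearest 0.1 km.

-36.1 km east, 0.0 km north

Circle about each station: (x + 60.2)² + (y + 74.6)² = 78.40²; (x − 70.5)² + (y + 92.3)² = 141.01²; (x + 92.2)² + (y − 39.8)² = 68.78².
Subtracting pairs of circle equations eliminates x²+y² and gives linear equations (the radical axes):
261.4 x − 35.4 y = -9436.92
-64.0 x + 228.8 y = 2311.55
Solving the 2×2 system: x ≈ -36.1, y ≈ 0.0 km.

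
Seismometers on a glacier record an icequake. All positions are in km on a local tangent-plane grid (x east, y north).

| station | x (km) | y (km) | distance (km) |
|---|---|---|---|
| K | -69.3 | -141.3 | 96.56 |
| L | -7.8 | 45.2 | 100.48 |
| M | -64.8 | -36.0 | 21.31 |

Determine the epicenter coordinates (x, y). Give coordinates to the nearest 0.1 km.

Circle about each station: (x + 69.3)² + (y + 141.3)² = 96.56²; (x + 7.8)² + (y − 45.2)² = 100.48²; (x + 64.8)² + (y + 36.0)² = 21.31².
Subtracting the K equation from the L and M equations removes the quadratic terms:
123.0 x + 373.0 y = -23436.70
9.0 x + 210.6 y = -10403.42
Solving the 2×2 system: x ≈ -46.8, y ≈ -47.4 km.

x ≈ -46.8 km, y ≈ -47.4 km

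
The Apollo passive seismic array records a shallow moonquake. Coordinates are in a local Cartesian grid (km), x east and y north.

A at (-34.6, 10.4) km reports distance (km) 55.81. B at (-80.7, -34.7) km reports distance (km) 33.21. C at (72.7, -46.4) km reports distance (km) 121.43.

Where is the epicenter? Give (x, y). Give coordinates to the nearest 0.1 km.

-48.7 km east, -43.6 km north

Circle about each station: (x + 34.6)² + (y − 10.4)² = 55.81²; (x + 80.7)² + (y + 34.7)² = 33.21²; (x − 72.7)² + (y + 46.4)² = 121.43².
Subtracting the A equation from the B and C equations removes the quadratic terms:
-92.2 x − 90.2 y = 8423.11
214.6 x − 113.6 y = -5497.56
Solving the 2×2 system: x ≈ -48.7, y ≈ -43.6 km.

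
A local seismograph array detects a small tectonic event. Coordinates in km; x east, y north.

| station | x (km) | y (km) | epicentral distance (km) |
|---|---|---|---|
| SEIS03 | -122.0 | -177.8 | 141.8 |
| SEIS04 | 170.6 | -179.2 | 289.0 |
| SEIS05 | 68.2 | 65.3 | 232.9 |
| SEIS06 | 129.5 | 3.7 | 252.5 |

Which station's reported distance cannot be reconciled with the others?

Solve using three stations at a time. Using SEIS04, SEIS05, SEIS06 (subtract circle equations pairwise → linear system) gives (x, y) ≈ (-104.9, -91.0).
Distances from that point to each station vs reported:
  SEIS03: calculated 88.5 vs reported 141.8 → residual 53.3 km
  SEIS04: calculated 289.2 vs reported 289.0 → residual 0.2 km
  SEIS05: calculated 233.2 vs reported 232.9 → residual 0.3 km
  SEIS06: calculated 252.8 vs reported 252.5 → residual 0.3 km
SEIS04, SEIS05, SEIS06 are mutually consistent (residuals ≈ 0); SEIS03 is off by 53.3 km.

SEIS03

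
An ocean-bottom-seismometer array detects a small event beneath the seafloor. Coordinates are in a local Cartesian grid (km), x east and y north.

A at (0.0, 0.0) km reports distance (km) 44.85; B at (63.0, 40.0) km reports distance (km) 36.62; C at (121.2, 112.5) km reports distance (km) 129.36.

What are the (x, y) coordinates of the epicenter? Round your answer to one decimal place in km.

44.0 km east, 8.7 km north

Circle about each station: x² + y² = 44.85²; (x − 63.0)² + (y − 40.0)² = 36.62²; (x − 121.2)² + (y − 112.5)² = 129.36².
Subtracting the A equation from the B and C equations removes the quadratic terms:
126.0 x + 80.0 y = 6239.50
242.4 x + 225.0 y = 12623.20
Solving the 2×2 system: x ≈ 44.0, y ≈ 8.7 km.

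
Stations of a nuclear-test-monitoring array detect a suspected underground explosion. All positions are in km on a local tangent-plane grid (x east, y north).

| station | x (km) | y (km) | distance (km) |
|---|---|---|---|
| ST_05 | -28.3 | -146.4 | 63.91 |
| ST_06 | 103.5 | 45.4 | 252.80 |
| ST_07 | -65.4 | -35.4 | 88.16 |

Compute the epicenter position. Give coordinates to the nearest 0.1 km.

-86.9 km east, -120.9 km north

Circle about each station: (x + 28.3)² + (y + 146.4)² = 63.91²; (x − 103.5)² + (y − 45.4)² = 252.80²; (x + 65.4)² + (y + 35.4)² = 88.16².
Subtracting pairs of circle equations eliminates x²+y² and gives linear equations (the radical axes):
263.6 x + 383.6 y = -69283.79
-74.2 x + 222.0 y = -20391.23
Solving the 2×2 system: x ≈ -86.9, y ≈ -120.9 km.
Check against ST_05 (with the unrounded x, y): √((x + 28.3)²+(y + 146.4)²) = 63.91 ≈ 63.91 km. ✓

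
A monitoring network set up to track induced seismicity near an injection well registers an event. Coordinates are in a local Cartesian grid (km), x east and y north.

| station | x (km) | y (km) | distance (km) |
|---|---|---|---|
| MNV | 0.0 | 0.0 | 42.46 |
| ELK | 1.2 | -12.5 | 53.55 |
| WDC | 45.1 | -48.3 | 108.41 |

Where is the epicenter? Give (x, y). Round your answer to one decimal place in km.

Circle about each station: x² + y² = 42.46²; (x − 1.2)² + (y + 12.5)² = 53.55²; (x − 45.1)² + (y + 48.3)² = 108.41².
Subtracting pairs of circle equations eliminates x²+y² and gives linear equations (the radical axes):
2.4 x − 25.0 y = -907.06
90.2 x − 96.6 y = -5582.98
Solving the 2×2 system: x ≈ -25.7, y ≈ 33.8 km.

-25.7 km east, 33.8 km north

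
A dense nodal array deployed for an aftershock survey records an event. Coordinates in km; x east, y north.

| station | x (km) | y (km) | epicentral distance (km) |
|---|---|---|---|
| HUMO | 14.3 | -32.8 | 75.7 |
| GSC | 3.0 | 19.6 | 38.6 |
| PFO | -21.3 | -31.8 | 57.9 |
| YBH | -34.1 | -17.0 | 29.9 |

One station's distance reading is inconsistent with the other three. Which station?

Solve using three stations at a time. Using HUMO, GSC, PFO (subtract circle equations pairwise → linear system) gives (x, y) ≈ (-35.3, 24.4).
Distances from that point to each station vs reported:
  HUMO: calculated 75.7 vs reported 75.7 → residual 0.0 km
  GSC: calculated 38.6 vs reported 38.6 → residual 0.0 km
  PFO: calculated 57.9 vs reported 57.9 → residual 0.0 km
  YBH: calculated 41.4 vs reported 29.9 → residual 11.5 km
HUMO, GSC, PFO are mutually consistent (residuals ≈ 0); YBH is off by 11.5 km.

YBH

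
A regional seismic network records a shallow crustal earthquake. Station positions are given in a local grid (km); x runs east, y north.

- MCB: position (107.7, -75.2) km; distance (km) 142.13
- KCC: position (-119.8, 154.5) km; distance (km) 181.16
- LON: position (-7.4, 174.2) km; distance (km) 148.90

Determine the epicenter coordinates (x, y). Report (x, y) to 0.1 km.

8.0 km east, 26.1 km north

Circle about each station: (x − 107.7)² + (y + 75.2)² = 142.13²; (x + 119.8)² + (y − 154.5)² = 181.16²; (x + 7.4)² + (y − 174.2)² = 148.90².
Subtracting pairs of circle equations eliminates x²+y² and gives linear equations (the radical axes):
-455.0 x + 459.4 y = 8349.95
-230.2 x + 498.8 y = 11175.80
Solving the 2×2 system: x ≈ 8.0, y ≈ 26.1 km.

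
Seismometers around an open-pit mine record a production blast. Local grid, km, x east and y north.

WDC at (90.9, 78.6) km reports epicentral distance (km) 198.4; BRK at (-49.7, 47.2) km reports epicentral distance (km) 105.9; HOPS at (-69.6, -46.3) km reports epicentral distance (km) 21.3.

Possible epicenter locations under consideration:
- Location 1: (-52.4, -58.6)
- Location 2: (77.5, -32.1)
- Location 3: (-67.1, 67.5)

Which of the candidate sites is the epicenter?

Location 1

For each candidate, compare |candidate − station| to the reported distance:
Location 1: residuals WDC 0.0, BRK 0.1, HOPS 0.2 → max 0.2 km
Location 2: residuals WDC 86.9, BRK 44.0, HOPS 126.5 → max 126.5 km
Location 3: residuals WDC 40.0, BRK 79.2, HOPS 92.5 → max 92.5 km
Only Location 1 has all residuals ≈ 0.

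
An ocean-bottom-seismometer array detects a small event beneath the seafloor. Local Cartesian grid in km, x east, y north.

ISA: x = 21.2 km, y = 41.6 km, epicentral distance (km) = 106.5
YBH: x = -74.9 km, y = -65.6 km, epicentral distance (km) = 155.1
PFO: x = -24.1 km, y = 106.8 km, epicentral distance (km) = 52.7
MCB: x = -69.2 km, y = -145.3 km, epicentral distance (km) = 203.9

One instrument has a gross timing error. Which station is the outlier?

Solve using three stations at a time. Using ISA, YBH, PFO (subtract circle equations pairwise → linear system) gives (x, y) ≈ (-73.9, 89.5).
Distances from that point to each station vs reported:
  ISA: calculated 106.5 vs reported 106.5 → residual 0.0 km
  YBH: calculated 155.1 vs reported 155.1 → residual 0.0 km
  PFO: calculated 52.8 vs reported 52.7 → residual 0.1 km
  MCB: calculated 234.9 vs reported 203.9 → residual 31.0 km
ISA, YBH, PFO are mutually consistent (residuals ≈ 0); MCB is off by 31.0 km.

MCB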